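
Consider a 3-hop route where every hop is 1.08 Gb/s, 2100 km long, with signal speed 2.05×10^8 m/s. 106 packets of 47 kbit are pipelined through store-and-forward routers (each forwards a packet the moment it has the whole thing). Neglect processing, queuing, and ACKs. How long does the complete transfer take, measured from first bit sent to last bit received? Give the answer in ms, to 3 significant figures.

35.4 ms

Per-hop transmission t_tx = L/R = 47000/1080000000 = 0.0435185 ms.
Per-hop propagation t_prop = 2100000/2.05e+08 = 10.2439 ms.
Pipeline fill: first packet needs 3·t_tx to clear all hops; remaining 105 packets each add one t_tx.
Total = (3+106-1)·t_tx + 3·t_prop = 108·0.0435185 + 3·10.2439 = 35.4 ms.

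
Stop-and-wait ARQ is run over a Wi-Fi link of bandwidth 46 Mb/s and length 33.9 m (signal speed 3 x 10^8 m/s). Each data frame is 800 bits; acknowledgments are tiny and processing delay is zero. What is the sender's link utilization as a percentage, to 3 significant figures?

98.7 %

t_tx = L/R = 800/46000000 = 1.73913e-05 s.
t_prop = 33.9/300000000 = 1.13e-07 s; RTT = 2.26e-07 s.
Cycle = t_tx + RTT = 1.76173e-05 s.
Utilization = t_tx / cycle = 1.73913e-05/1.76173e-05 = 98.7 %.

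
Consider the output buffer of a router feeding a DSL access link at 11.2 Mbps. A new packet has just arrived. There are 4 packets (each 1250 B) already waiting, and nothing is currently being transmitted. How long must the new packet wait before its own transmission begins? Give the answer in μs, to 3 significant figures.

Each queued packet: L/R = 10000/11200000 = 892.857 μs.
4 queued → 3571.43 μs.
Queuing delay = 3570 μs.

3570 μs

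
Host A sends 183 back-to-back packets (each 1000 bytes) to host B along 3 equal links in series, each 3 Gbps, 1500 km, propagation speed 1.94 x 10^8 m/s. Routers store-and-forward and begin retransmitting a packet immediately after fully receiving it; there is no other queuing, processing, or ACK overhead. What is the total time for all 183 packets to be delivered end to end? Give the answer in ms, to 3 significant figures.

23.7 ms

Per-hop transmission t_tx = L/R = 8000/3000000000 = 0.00266667 ms.
Per-hop propagation t_prop = 1500000/194000000 = 7.73196 ms.
Pipeline fill: first packet needs 3·t_tx to clear all hops; remaining 182 packets each add one t_tx.
Total = (3+183-1)·t_tx + 3·t_prop = 185·0.00266667 + 3·7.73196 = 23.7 ms.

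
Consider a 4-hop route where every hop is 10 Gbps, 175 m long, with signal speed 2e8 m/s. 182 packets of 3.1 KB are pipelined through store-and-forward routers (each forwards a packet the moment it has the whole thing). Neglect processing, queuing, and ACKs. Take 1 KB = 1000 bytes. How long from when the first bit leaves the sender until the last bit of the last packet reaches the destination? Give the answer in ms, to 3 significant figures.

Per-hop transmission t_tx = L/R = 24800/10000000000 = 0.00248 ms.
Per-hop propagation t_prop = 175/200000000 = 0.000875 ms.
Pipeline fill: first packet needs 4·t_tx to clear all hops; remaining 181 packets each add one t_tx.
Total = (4+182-1)·t_tx + 4·t_prop = 185·0.00248 + 4·0.000875 = 0.462 ms.

0.462 ms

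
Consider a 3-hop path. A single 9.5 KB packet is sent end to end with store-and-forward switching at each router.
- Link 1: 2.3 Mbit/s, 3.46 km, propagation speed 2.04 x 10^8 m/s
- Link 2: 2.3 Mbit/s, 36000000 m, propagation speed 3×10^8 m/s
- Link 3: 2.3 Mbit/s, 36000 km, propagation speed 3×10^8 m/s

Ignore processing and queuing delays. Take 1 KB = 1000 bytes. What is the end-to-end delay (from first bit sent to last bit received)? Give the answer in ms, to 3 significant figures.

339 ms

L = 76000 bits.
Transmission delay per hop = L/R = 76000/2300000 = 33.0435 ms; 3 hops → 99.1304 ms.
Propagation delays (d/s per hop): 0.0169608, 120, 120 ms; sum = 240.017 ms.
End-to-end = 339 ms.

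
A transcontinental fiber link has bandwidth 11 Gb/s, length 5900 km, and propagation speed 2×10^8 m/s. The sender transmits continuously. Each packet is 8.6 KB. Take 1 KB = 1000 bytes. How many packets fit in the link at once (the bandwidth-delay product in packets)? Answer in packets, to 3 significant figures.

4720 packets

Propagation delay = 5900000 / 200000000 = 0.0295 s.
BDP = R × t_prop = 11000000000 × 0.0295 = 324500000 bits.
In packets of 68800 bits: 4720 packets.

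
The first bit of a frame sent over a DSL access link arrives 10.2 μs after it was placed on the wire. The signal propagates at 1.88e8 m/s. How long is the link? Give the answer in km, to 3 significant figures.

1.92 km

d = s × t_prop = 188000000 × 1.02e-05 = 1.92 km.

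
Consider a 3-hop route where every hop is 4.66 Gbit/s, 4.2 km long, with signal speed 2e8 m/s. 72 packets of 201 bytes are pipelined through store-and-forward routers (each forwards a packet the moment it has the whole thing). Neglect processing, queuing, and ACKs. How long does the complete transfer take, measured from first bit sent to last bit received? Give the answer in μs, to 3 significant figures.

88.5 μs

Per-hop transmission t_tx = L/R = 1608/4660000000 = 0.345064 μs.
Per-hop propagation t_prop = 4200/200000000 = 21 μs.
Pipeline fill: first packet needs 3·t_tx to clear all hops; remaining 71 packets each add one t_tx.
Total = (3+72-1)·t_tx + 3·t_prop = 74·0.345064 + 3·21 = 88.5 μs.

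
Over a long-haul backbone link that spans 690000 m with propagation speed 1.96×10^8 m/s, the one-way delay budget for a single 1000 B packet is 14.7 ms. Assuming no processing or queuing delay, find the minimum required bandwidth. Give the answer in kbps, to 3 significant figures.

716 kbps

L = 8000 bits.
Propagation delay = 690000 / 196000000 = 3.52041 ms.
Transmission budget = 14.7 − 3.52041 = 11.1796 ms.
R ≥ L / t_tx = 8000 bits / 0.0111796 s = 716 kbps.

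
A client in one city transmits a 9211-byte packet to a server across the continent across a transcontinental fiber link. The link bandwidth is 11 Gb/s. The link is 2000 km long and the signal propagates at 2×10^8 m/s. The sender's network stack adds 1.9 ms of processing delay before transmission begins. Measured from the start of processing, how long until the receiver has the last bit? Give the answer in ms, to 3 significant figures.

11.9 ms

L = 9211 × 8 = 73688 bits.
Transmission delay = L/R = 73688 / 11000000000 = 0.00669891 ms.
Propagation delay = d/s = 2000000 m / 200000000 m/s = 10 ms.
Plus processing delay 1.9 ms = 1.9 ms.
Total = 11.9 ms.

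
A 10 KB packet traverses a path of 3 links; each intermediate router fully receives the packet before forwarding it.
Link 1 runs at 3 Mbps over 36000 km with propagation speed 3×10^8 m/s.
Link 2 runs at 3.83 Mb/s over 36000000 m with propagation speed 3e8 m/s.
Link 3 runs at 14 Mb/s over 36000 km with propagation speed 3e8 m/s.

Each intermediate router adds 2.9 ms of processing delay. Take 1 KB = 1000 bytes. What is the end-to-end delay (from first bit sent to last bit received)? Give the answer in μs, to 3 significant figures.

419000 μs

L = 80000 bits.
Transmission delays (L/R per hop): 26666.7, 20887.7, 5714.29 μs; sum = 53268.7 μs.
Propagation delays (d/s per hop): 120000, 120000, 120000 μs; sum = 360000 μs.
Processing at 2 router(s): 2 × 2.9 ms = 5800 μs.
End-to-end = 419000 μs.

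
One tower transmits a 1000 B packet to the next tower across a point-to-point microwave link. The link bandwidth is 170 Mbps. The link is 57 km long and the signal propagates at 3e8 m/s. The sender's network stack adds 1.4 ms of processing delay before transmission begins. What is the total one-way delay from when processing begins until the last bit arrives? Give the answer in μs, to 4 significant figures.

1637 μs

L = 1000 × 8 = 8000 bits.
Transmission delay = L/R = 8000 / 170000000 = 47.0588 μs.
Propagation delay = d/s = 57000 m / 300000000 m/s = 190 μs.
Plus processing delay 1.4 ms = 1400 μs.
Total = 1637 μs.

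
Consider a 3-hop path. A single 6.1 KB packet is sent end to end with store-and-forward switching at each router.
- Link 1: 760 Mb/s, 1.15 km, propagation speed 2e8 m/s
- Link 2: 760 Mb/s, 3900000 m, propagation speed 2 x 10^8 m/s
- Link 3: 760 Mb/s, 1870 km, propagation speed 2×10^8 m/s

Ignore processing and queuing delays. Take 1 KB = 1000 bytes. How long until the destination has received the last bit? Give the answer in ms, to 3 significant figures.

29.0 ms

L = 48800 bits.
Transmission delay per hop = L/R = 48800/760000000 = 0.0642105 ms; 3 hops → 0.192632 ms.
Propagation delays (d/s per hop): 0.00575, 19.5, 9.35 ms; sum = 28.8558 ms.
End-to-end = 29.0 ms.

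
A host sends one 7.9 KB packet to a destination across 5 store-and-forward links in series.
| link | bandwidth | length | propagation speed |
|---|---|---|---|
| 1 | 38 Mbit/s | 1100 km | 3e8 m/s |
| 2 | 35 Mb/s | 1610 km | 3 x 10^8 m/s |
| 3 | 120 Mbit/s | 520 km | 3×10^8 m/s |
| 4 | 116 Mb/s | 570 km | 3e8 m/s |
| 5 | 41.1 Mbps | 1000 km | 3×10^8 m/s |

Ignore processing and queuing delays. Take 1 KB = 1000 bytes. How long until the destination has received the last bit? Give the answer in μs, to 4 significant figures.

L = 63200 bits.
Transmission delays (L/R per hop): 1663.16, 1805.71, 526.667, 544.828, 1537.71 μs; sum = 6078.08 μs.
Propagation delays (d/s per hop): 3666.67, 5366.67, 1733.33, 1900, 3333.33 μs; sum = 16000 μs.
End-to-end = 22080 μs.

22080 μs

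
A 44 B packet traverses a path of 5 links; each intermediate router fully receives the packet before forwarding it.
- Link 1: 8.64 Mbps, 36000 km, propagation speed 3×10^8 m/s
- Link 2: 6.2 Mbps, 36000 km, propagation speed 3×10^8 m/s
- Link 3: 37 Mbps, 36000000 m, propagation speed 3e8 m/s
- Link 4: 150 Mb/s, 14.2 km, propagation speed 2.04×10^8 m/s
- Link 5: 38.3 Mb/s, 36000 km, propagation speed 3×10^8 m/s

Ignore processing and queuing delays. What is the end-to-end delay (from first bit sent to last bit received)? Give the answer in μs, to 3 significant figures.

L = 44 × 8 = 352 bits.
Transmission delays (L/R per hop): 40.7407, 56.7742, 9.51351, 2.34667, 9.1906 μs; sum = 118.566 μs.
Propagation delays (d/s per hop): 120000, 120000, 120000, 69.6078, 120000 μs; sum = 480070 μs.
End-to-end = 480000 μs.

480000 μs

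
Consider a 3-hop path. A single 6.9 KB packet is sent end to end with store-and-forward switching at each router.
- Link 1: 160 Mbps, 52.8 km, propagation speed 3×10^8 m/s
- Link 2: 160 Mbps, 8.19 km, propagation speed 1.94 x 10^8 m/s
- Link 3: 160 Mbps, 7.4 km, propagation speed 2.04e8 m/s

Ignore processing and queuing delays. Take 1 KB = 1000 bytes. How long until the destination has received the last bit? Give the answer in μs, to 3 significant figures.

L = 55200 bits.
Transmission delay per hop = L/R = 55200/160000000 = 345 μs; 3 hops → 1035 μs.
Propagation delays (d/s per hop): 176, 42.2165, 36.2745 μs; sum = 254.491 μs.
End-to-end = 1290 μs.

1290 μs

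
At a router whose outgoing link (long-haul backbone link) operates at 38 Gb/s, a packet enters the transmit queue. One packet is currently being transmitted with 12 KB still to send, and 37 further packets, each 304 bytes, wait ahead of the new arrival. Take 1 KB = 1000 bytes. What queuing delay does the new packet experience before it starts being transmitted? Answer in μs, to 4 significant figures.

4.894 μs

Each queued packet: L/R = 2432/38000000000 = 0.064 μs.
37 queued → 2.368 μs.
Plus remaining 96000 bits of current packet: 2.52632 μs.
Queuing delay = 4.894 μs.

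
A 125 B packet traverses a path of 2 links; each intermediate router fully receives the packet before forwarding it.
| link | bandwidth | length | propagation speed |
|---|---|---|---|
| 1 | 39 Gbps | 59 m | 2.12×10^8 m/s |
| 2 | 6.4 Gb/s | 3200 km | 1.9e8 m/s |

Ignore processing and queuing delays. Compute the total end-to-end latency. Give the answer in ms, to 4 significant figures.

16.84 ms

L = 125 × 8 = 1000 bits.
Transmission delays (L/R per hop): 2.5641e-05, 0.00015625 ms; sum = 0.000181891 ms.
Propagation delays (d/s per hop): 0.000278302, 16.8421 ms; sum = 16.8424 ms.
End-to-end = 16.84 ms.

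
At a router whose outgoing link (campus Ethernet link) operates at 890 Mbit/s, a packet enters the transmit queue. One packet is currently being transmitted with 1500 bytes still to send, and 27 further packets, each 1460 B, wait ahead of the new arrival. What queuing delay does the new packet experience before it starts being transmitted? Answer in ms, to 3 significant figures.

Each queued packet: L/R = 11680/890000000 = 0.0131236 ms.
27 queued → 0.354337 ms.
Plus remaining 12000 bits of current packet: 0.0134831 ms.
Queuing delay = 0.368 ms.

0.368 ms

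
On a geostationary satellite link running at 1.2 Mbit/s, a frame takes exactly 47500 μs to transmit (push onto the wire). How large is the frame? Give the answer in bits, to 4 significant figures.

57000 bits

L = R × t_tx = 1200000 b/s × 0.0475 s = 57000 bits.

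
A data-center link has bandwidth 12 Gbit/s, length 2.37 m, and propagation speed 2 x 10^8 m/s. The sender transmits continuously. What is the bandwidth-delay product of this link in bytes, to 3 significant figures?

17.8 bytes

Propagation delay = 2.37 / 200000000 = 1.185e-08 s.
BDP = R × t_prop = 12000000000 × 1.185e-08 = 142.2 bits.
In bytes: 142.2/8 = 17.8 bytes.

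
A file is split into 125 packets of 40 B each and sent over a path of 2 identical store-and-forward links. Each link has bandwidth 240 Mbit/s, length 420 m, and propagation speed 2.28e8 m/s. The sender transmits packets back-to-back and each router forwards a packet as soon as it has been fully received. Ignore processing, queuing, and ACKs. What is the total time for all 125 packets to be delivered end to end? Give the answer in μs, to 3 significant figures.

Per-hop transmission t_tx = L/R = 320/240000000 = 1.33333 μs.
Per-hop propagation t_prop = 420/2.28e+08 = 1.84211 μs.
Pipeline fill: first packet needs 2·t_tx to clear all hops; remaining 124 packets each add one t_tx.
Total = (2+125-1)·t_tx + 2·t_prop = 126·1.33333 + 2·1.84211 = 172 μs.

172 μs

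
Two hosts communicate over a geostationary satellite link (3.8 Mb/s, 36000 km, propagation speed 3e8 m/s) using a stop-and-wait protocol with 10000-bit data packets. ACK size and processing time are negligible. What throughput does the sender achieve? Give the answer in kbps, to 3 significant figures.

t_tx = L/R = 10000/3800000 = 0.00263158 s.
t_prop = 36000000/300000000 = 0.12 s; RTT = 0.24 s.
Cycle = t_tx + RTT = 0.242632 s.
Throughput = L / cycle = 10000 / 0.242632 = 41.2 kbps.

41.2 kbps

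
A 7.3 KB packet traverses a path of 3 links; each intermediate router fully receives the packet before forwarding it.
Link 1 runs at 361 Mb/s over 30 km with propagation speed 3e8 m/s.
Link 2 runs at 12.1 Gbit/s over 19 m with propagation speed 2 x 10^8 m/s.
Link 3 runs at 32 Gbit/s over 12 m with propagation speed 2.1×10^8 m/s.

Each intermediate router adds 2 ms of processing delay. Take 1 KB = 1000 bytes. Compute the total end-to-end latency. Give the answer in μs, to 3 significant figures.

L = 58400 bits.
Transmission delays (L/R per hop): 161.773, 4.82645, 1.825 μs; sum = 168.424 μs.
Propagation delays (d/s per hop): 100, 0.095, 0.0571429 μs; sum = 100.152 μs.
Processing at 2 router(s): 2 × 2 ms = 4000 μs.
End-to-end = 4270 μs.

4270 μs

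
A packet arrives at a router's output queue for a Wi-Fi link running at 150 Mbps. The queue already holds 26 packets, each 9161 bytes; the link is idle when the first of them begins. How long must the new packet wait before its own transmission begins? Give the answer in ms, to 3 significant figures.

12.7 ms

Each queued packet: L/R = 73288/150000000 = 0.488587 ms.
26 queued → 12.7033 ms.
Queuing delay = 12.7 ms.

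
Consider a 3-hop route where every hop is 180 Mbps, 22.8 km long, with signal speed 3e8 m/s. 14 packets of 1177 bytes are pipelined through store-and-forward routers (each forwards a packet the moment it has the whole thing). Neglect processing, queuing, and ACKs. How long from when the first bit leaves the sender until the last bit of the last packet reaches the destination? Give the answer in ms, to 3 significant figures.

Per-hop transmission t_tx = L/R = 9416/180000000 = 0.0523111 ms.
Per-hop propagation t_prop = 22800/300000000 = 0.076 ms.
Pipeline fill: first packet needs 3·t_tx to clear all hops; remaining 13 packets each add one t_tx.
Total = (3+14-1)·t_tx + 3·t_prop = 16·0.0523111 + 3·0.076 = 1.06 ms.

1.06 ms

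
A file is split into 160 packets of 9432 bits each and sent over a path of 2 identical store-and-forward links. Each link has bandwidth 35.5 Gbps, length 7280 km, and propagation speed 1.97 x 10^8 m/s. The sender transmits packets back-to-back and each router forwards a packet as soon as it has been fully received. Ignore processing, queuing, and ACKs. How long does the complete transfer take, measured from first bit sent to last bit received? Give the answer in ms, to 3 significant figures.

Per-hop transmission t_tx = L/R = 9432/35500000000 = 0.00026569 ms.
Per-hop propagation t_prop = 7280000/197000000 = 36.9543 ms.
Pipeline fill: first packet needs 2·t_tx to clear all hops; remaining 159 packets each add one t_tx.
Total = (2+160-1)·t_tx + 2·t_prop = 161·0.00026569 + 2·36.9543 = 74.0 ms.

74.0 ms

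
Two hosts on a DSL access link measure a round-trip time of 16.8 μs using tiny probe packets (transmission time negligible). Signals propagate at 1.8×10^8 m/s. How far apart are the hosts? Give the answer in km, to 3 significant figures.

1.51 km

One-way propagation = RTT/2 = 8.4 μs.
d = s × t = 180000000 × 8.4e-06 = 1.51 km.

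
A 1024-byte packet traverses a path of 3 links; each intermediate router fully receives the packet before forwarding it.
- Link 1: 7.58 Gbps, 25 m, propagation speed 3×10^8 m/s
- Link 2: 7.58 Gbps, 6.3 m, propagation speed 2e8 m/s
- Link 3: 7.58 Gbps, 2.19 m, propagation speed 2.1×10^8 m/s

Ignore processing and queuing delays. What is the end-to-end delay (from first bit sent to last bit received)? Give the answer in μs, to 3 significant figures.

L = 1024 × 8 = 8192 bits.
Transmission delay per hop = L/R = 8192/7580000000 = 1.08074 μs; 3 hops → 3.24222 μs.
Propagation delays (d/s per hop): 0.0833333, 0.0315, 0.0104286 μs; sum = 0.125262 μs.
End-to-end = 3.37 μs.

3.37 μs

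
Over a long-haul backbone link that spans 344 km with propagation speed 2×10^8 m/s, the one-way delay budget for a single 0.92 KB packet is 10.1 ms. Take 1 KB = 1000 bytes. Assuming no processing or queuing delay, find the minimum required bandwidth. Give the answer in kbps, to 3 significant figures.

878 kbps

L = 7360 bits.
Propagation delay = 344000 / 200000000 = 1.72 ms.
Transmission budget = 10.1 − 1.72 = 8.38 ms.
R ≥ L / t_tx = 7360 bits / 0.00838 s = 878 kbps.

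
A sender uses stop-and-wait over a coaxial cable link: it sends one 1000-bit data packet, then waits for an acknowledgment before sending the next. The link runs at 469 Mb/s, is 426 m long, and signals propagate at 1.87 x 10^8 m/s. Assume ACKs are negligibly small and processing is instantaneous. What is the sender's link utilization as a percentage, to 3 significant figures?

31.9 %

t_tx = L/R = 1000/469000000 = 2.1322e-06 s.
t_prop = 426/187000000 = 2.27807e-06 s; RTT = 4.55615e-06 s.
Cycle = t_tx + RTT = 6.68835e-06 s.
Utilization = t_tx / cycle = 2.1322e-06/6.68835e-06 = 31.9 %.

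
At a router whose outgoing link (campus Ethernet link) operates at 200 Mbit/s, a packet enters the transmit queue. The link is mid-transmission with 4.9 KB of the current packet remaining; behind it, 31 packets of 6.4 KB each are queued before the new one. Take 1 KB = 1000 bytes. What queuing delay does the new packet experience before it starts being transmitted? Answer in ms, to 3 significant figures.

8.13 ms

Each queued packet: L/R = 51200/200000000 = 0.256 ms.
31 queued → 7.936 ms.
Plus remaining 39200 bits of current packet: 0.196 ms.
Queuing delay = 8.13 ms.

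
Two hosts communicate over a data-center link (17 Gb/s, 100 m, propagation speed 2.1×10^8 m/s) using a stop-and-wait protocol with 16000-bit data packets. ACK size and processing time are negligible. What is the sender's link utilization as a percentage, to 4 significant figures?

49.70 %

t_tx = L/R = 16000/17000000000 = 9.41176e-07 s.
t_prop = 100/210000000 = 4.7619e-07 s; RTT = 9.52381e-07 s.
Cycle = t_tx + RTT = 1.89356e-06 s.
Utilization = t_tx / cycle = 9.41176e-07/1.89356e-06 = 49.70 %.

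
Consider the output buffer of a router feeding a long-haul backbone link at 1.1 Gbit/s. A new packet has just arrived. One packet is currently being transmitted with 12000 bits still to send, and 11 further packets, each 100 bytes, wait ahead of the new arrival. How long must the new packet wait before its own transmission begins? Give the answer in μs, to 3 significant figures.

Each queued packet: L/R = 800/1100000000 = 0.727273 μs.
11 queued → 8 μs.
Plus remaining 12000 bits of current packet: 10.9091 μs.
Queuing delay = 18.9 μs.

18.9 μs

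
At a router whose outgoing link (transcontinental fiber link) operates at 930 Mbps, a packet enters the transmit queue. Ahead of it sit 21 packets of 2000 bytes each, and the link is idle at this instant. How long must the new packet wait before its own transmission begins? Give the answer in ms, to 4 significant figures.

Each queued packet: L/R = 16000/930000000 = 0.0172043 ms.
21 queued → 0.36129 ms.
Queuing delay = 0.3613 ms.

0.3613 ms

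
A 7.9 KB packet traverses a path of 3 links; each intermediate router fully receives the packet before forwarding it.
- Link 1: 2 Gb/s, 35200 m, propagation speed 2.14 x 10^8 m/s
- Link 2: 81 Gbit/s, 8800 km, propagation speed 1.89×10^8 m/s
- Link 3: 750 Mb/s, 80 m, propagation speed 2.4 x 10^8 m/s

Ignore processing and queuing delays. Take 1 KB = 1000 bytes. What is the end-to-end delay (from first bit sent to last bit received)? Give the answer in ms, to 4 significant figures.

46.84 ms

L = 63200 bits.
Transmission delays (L/R per hop): 0.0316, 0.000780247, 0.0842667 ms; sum = 0.116647 ms.
Propagation delays (d/s per hop): 0.164486, 46.5608, 0.000333333 ms; sum = 46.7257 ms.
End-to-end = 46.84 ms.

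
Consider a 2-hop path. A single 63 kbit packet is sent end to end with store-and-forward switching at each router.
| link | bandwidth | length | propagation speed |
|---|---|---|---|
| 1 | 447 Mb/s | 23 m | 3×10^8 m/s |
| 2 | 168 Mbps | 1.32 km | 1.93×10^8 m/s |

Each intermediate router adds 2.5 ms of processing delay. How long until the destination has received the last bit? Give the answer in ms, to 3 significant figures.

L = 63000 bits.
Transmission delays (L/R per hop): 0.14094, 0.375 ms; sum = 0.51594 ms.
Propagation delays (d/s per hop): 7.66667e-05, 0.00683938 ms; sum = 0.00691604 ms.
Processing at 1 router(s): 1 × 2.5 ms = 2.5 ms.
End-to-end = 3.02 ms.

3.02 ms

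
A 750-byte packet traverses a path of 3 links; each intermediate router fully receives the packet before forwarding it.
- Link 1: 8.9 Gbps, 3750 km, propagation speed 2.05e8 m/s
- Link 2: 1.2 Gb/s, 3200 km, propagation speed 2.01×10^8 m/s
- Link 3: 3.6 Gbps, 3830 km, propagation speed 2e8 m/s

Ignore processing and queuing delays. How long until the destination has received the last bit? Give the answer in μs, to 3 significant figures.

L = 750 × 8 = 6000 bits.
Transmission delays (L/R per hop): 0.674157, 5, 1.66667 μs; sum = 7.34082 μs.
Propagation delays (d/s per hop): 18292.7, 15920.4, 19150 μs; sum = 53363.1 μs.
End-to-end = 53400 μs.

53400 μs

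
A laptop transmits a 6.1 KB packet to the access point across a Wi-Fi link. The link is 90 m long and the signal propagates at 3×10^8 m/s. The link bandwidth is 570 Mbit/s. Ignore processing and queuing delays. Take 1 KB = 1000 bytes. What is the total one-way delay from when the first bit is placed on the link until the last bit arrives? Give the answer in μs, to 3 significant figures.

L = 48800 bits.
Transmission delay = L/R = 48800 / 570000000 = 85.614 μs.
Propagation delay = d/s = 90 m / 300000000 m/s = 0.3 μs.
Total = 85.9 μs.

85.9 μs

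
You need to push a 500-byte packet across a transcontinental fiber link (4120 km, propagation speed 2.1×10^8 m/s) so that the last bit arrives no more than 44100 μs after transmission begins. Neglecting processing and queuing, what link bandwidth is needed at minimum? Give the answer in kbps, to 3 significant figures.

163 kbps

L = 4000 bits.
Propagation delay = 4120000 / 210000000 = 19619 μs.
Transmission budget = 44100 − 19619 = 24481 μs.
R ≥ L / t_tx = 4000 bits / 0.024481 s = 163 kbps.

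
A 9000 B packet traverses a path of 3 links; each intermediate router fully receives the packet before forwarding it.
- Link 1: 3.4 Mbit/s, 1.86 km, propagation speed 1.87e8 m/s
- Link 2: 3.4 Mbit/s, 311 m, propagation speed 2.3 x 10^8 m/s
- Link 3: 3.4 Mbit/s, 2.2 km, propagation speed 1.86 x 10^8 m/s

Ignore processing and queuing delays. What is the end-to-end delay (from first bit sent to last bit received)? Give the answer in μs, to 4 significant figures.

L = 9000 × 8 = 72000 bits.
Transmission delay per hop = L/R = 72000/3400000 = 21176.5 μs; 3 hops → 63529.4 μs.
Propagation delays (d/s per hop): 9.94652, 1.35217, 11.828 μs; sum = 23.1267 μs.
End-to-end = 63550 μs.

63550 μs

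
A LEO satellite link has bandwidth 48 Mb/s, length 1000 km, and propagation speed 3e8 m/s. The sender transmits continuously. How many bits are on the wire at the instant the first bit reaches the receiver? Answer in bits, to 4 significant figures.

160000 bits

Propagation delay = 1000000 / 300000000 = 0.00333333 s.
BDP = R × t_prop = 48000000 × 0.00333333 = 160000 bits.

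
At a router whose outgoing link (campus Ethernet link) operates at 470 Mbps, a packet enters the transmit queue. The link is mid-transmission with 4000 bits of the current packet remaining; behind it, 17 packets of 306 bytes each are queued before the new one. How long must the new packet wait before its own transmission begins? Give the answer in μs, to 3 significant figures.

97.1 μs

Each queued packet: L/R = 2448/470000000 = 5.20851 μs.
17 queued → 88.5447 μs.
Plus remaining 4000 bits of current packet: 8.51064 μs.
Queuing delay = 97.1 μs.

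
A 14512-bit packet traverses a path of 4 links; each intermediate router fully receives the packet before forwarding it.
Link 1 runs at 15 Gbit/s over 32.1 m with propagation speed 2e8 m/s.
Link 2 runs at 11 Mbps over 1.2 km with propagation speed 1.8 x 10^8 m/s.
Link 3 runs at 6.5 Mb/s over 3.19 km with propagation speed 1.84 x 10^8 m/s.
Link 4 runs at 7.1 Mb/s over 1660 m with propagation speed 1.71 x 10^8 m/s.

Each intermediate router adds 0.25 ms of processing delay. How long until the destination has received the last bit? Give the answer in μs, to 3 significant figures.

Transmission delays (L/R per hop): 0.967467, 1319.27, 2232.62, 2043.94 μs; sum = 5596.8 μs.
Propagation delays (d/s per hop): 0.1605, 6.66667, 17.337, 9.7076 μs; sum = 33.8717 μs.
Processing at 3 router(s): 3 × 0.25 ms = 750 μs.
End-to-end = 6380 μs.

6380 μs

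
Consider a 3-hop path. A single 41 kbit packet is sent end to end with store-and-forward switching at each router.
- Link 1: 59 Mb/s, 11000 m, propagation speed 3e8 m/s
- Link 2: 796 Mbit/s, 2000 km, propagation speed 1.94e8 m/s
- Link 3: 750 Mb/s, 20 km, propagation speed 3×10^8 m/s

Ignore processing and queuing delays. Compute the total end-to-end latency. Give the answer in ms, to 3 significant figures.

L = 41000 bits.
Transmission delays (L/R per hop): 0.694915, 0.0515075, 0.0546667 ms; sum = 0.801089 ms.
Propagation delays (d/s per hop): 0.0366667, 10.3093, 0.0666667 ms; sum = 10.4126 ms.
End-to-end = 11.2 ms.

11.2 ms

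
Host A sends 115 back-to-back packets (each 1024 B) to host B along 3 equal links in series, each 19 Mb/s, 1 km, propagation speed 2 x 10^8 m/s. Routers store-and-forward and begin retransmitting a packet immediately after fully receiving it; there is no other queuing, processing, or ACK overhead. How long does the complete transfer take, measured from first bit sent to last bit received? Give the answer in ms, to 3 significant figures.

50.5 ms

Per-hop transmission t_tx = L/R = 8192/19000000 = 0.431158 ms.
Per-hop propagation t_prop = 1000/200000000 = 0.005 ms.
Pipeline fill: first packet needs 3·t_tx to clear all hops; remaining 114 packets each add one t_tx.
Total = (3+115-1)·t_tx + 3·t_prop = 117·0.431158 + 3·0.005 = 50.5 ms.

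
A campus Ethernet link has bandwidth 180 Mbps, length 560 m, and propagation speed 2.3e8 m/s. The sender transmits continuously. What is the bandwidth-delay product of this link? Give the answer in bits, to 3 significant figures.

Propagation delay = 560 / 2.3e+08 = 2.43478e-06 s.
BDP = R × t_prop = 180000000 × 2.43478e-06 = 438.261 bits.

438 bits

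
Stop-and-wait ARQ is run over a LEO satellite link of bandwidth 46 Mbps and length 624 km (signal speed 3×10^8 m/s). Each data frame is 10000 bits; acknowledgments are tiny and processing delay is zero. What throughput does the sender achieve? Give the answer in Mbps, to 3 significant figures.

2.28 Mbps

t_tx = L/R = 10000/46000000 = 0.000217391 s.
t_prop = 624000/300000000 = 0.00208 s; RTT = 0.00416 s.
Cycle = t_tx + RTT = 0.00437739 s.
Throughput = L / cycle = 10000 / 0.00437739 = 2.28 Mbps.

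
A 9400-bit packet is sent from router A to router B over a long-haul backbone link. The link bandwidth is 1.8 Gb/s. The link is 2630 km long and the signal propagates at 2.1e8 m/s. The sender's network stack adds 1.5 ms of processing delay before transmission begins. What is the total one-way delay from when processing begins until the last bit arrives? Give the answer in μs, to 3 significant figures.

Transmission delay = L/R = 9400 / 1800000000 = 5.22222 μs.
Propagation delay = d/s = 2630000 m / 210000000 m/s = 12523.8 μs.
Plus processing delay 1.5 ms = 1500 μs.
Total = 14000 μs.

14000 μs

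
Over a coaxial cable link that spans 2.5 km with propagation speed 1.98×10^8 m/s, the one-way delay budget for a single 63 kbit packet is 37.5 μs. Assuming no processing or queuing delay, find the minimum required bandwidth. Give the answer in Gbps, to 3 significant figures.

Propagation delay = 2500 / 198000000 = 12.6263 μs.
Transmission budget = 37.5 − 12.6263 = 24.8737 μs.
R ≥ L / t_tx = 63000 bits / 2.48737e-05 s = 2.53 Gbps.

2.53 Gbps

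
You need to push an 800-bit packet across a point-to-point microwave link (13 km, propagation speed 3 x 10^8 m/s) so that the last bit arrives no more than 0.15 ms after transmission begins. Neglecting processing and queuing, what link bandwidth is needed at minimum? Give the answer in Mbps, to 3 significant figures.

Propagation delay = 13000 / 300000000 = 0.0433333 ms.
Transmission budget = 0.15 − 0.0433333 = 0.106667 ms.
R ≥ L / t_tx = 800 bits / 0.000106667 s = 7.50 Mbps.

7.50 Mbps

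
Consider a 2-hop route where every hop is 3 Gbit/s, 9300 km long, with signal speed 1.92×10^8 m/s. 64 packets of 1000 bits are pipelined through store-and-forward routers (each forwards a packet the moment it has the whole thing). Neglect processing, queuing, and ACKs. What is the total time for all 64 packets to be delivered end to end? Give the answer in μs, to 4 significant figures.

96900 μs

Per-hop transmission t_tx = L/R = 1000/3000000000 = 0.333333 μs.
Per-hop propagation t_prop = 9300000/192000000 = 48437.5 μs.
Pipeline fill: first packet needs 2·t_tx to clear all hops; remaining 63 packets each add one t_tx.
Total = (2+64-1)·t_tx + 2·t_prop = 65·0.333333 + 2·48437.5 = 96900 μs.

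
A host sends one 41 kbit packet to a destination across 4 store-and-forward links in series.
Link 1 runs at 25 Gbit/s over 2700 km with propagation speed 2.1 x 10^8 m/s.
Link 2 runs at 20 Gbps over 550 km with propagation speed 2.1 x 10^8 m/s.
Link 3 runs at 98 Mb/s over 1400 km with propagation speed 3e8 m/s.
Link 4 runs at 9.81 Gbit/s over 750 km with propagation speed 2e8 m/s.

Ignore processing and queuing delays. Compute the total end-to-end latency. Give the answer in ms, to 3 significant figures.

24.3 ms

L = 41000 bits.
Transmission delays (L/R per hop): 0.00164, 0.00205, 0.418367, 0.00417941 ms; sum = 0.426237 ms.
Propagation delays (d/s per hop): 12.8571, 2.61905, 4.66667, 3.75 ms; sum = 23.8929 ms.
End-to-end = 24.3 ms.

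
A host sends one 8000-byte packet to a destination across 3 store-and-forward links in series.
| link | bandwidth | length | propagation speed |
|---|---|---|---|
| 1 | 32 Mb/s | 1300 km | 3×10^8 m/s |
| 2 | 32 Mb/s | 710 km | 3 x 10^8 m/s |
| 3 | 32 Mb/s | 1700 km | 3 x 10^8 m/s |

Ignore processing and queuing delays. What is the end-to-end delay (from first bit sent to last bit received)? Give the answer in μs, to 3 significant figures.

L = 8000 × 8 = 64000 bits.
Transmission delay per hop = L/R = 64000/32000000 = 2000 μs; 3 hops → 6000 μs.
Propagation delays (d/s per hop): 4333.33, 2366.67, 5666.67 μs; sum = 12366.7 μs.
End-to-end = 18400 μs.

18400 μs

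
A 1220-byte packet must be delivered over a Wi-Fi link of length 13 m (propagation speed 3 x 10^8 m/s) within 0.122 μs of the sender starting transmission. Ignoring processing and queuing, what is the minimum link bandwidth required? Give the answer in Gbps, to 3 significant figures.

124 Gbps

L = 9760 bits.
Propagation delay = 13 / 300000000 = 0.0433333 μs.
Transmission budget = 0.122 − 0.0433333 = 0.0786667 μs.
R ≥ L / t_tx = 9760 bits / 7.86667e-08 s = 124 Gbps.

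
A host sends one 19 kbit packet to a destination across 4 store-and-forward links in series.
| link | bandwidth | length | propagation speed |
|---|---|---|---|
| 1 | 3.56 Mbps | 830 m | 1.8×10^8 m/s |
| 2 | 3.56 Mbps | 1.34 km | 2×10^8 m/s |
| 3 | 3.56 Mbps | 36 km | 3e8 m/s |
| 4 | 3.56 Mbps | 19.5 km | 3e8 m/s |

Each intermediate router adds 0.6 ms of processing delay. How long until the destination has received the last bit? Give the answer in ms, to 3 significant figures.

23.3 ms

L = 19000 bits.
Transmission delay per hop = L/R = 19000/3560000 = 5.33708 ms; 4 hops → 21.3483 ms.
Propagation delays (d/s per hop): 0.00461111, 0.0067, 0.12, 0.065 ms; sum = 0.196311 ms.
Processing at 3 router(s): 3 × 0.6 ms = 1.8 ms.
End-to-end = 23.3 ms.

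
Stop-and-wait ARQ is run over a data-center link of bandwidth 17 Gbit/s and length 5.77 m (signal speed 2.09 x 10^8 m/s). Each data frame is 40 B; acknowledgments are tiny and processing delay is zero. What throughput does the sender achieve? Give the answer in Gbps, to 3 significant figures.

4.32 Gbps

t_tx = L/R = 320/17000000000 = 1.88235e-08 s.
t_prop = 5.77/209000000 = 2.76077e-08 s; RTT = 5.52153e-08 s.
Cycle = t_tx + RTT = 7.40388e-08 s.
Throughput = L / cycle = 320 / 7.40388e-08 = 4.32 Gbps.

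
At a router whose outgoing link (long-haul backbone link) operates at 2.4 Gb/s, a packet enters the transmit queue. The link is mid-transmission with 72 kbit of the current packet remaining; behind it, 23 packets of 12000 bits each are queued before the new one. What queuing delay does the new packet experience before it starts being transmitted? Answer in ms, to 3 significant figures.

0.145 ms

Each queued packet: L/R = 12000/2400000000 = 0.005 ms.
23 queued → 0.115 ms.
Plus remaining 72000 bits of current packet: 0.03 ms.
Queuing delay = 0.145 ms.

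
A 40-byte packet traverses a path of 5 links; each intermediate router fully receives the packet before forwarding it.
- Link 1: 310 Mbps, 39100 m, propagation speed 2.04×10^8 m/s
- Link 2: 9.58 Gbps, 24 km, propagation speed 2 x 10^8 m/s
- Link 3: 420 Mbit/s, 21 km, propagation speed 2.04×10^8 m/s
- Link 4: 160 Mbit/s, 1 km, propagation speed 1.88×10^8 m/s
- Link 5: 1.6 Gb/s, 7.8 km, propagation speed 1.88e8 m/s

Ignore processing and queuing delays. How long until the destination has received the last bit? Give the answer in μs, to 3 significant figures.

465 μs

L = 40 × 8 = 320 bits.
Transmission delays (L/R per hop): 1.03226, 0.0334029, 0.761905, 2, 0.2 μs; sum = 4.02757 μs.
Propagation delays (d/s per hop): 191.667, 120, 102.941, 5.31915, 41.4894 μs; sum = 461.416 μs.
End-to-end = 465 μs.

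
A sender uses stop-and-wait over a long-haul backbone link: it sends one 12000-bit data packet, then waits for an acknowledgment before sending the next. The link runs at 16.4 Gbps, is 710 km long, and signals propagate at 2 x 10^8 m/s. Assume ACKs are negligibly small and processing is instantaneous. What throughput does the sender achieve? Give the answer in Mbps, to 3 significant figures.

1.69 Mbps

t_tx = L/R = 12000/1.64e+10 = 7.31707e-07 s.
t_prop = 710000/200000000 = 0.00355 s; RTT = 0.0071 s.
Cycle = t_tx + RTT = 0.00710073 s.
Throughput = L / cycle = 12000 / 0.00710073 = 1.69 Mbps.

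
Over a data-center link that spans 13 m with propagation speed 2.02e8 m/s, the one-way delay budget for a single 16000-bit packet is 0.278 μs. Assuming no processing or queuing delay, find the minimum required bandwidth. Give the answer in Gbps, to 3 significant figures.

Propagation delay = 13 / 202000000 = 0.0643564 μs.
Transmission budget = 0.278 − 0.0643564 = 0.213644 μs.
R ≥ L / t_tx = 16000 bits / 2.13644e-07 s = 74.9 Gbps.

74.9 Gbps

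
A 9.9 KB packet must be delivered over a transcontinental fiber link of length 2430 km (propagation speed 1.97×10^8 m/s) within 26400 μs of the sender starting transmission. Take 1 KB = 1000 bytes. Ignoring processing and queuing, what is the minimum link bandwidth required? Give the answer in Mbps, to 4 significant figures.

L = 79200 bits.
Propagation delay = 2430000 / 197000000 = 12335 μs.
Transmission budget = 26400 − 12335 = 14065 μs.
R ≥ L / t_tx = 79200 bits / 0.014065 s = 5.631 Mbps.

5.631 Mbps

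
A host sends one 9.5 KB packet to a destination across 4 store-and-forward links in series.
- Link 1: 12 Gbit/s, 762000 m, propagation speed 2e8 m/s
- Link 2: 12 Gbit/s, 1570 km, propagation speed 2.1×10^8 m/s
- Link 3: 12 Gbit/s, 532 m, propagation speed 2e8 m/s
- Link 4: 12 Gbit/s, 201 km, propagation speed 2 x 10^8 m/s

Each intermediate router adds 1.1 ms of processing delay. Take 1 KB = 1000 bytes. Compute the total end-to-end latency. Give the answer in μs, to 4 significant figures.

L = 76000 bits.
Transmission delay per hop = L/R = 76000/12000000000 = 6.33333 μs; 4 hops → 25.3333 μs.
Propagation delays (d/s per hop): 3810, 7476.19, 2.66, 1005 μs; sum = 12293.9 μs.
Processing at 3 router(s): 3 × 1.1 ms = 3300 μs.
End-to-end = 15620 μs.

15620 μs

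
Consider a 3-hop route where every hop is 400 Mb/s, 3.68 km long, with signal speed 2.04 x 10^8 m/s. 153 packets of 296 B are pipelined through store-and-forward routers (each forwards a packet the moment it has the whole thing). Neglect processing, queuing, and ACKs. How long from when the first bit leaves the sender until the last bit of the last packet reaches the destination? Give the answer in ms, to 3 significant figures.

Per-hop transmission t_tx = L/R = 2368/400000000 = 0.00592 ms.
Per-hop propagation t_prop = 3680/204000000 = 0.0180392 ms.
Pipeline fill: first packet needs 3·t_tx to clear all hops; remaining 152 packets each add one t_tx.
Total = (3+153-1)·t_tx + 3·t_prop = 155·0.00592 + 3·0.0180392 = 0.972 ms.

0.972 ms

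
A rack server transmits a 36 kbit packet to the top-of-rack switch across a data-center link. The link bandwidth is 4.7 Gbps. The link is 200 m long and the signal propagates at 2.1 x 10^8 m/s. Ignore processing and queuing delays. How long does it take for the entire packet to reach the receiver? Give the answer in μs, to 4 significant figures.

8.612 μs

L = 36000 bits.
Transmission delay = L/R = 36000 / 4700000000 = 7.65957 μs.
Propagation delay = d/s = 200 m / 210000000 m/s = 0.952381 μs.
Total = 8.612 μs.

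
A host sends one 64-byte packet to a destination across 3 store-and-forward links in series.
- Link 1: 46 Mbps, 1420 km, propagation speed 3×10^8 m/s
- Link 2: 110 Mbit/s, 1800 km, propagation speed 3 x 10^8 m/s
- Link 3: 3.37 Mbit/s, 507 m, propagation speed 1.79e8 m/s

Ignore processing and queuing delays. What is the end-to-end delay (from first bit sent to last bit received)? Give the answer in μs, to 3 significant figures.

L = 64 × 8 = 512 bits.
Transmission delays (L/R per hop): 11.1304, 4.65455, 151.929 μs; sum = 167.714 μs.
Propagation delays (d/s per hop): 4733.33, 6000, 2.8324 μs; sum = 10736.2 μs.
End-to-end = 10900 μs.

10900 μs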